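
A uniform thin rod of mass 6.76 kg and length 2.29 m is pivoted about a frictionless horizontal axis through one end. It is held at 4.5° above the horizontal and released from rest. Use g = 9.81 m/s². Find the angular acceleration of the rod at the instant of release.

About the pivot, I = (1/3)ML² = (1/3)(6.76)(2.29)² = 11.82 kg·m².
The weight acts at the center, a distance L/2 = 1.145 m from the pivot; τ = Mg(L/2) cos 4.5° = 75.70 N·m.
α = τ/I = 75.70/11.82 = 6.406 rad/s².

α ≈ 6.41 rad/s²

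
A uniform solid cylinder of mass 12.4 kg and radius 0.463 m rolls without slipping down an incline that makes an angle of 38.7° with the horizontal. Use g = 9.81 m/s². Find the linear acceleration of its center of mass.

Translation along the incline: Mg sinθ − f = Ma.
Rotation about the center: fR = Iα with I = ½MR². No-slip gives a = αR, so f = (I/R²)a = (1/2)M a.
Substituting: Mg sinθ = (1 + 0.5000)Ma, so a = g sinθ/(1 + 0.5000) = (9.81) sin 38.7° / 1.500 = 4.089 m/s².

a ≈ 4.09 m/s²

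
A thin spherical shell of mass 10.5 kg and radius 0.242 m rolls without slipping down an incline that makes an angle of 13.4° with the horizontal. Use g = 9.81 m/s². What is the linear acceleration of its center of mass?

Translation along the incline: Mg sinθ − f = Ma.
Rotation about the center: fR = Iα with I = (2/3)MR². No-slip gives a = αR, so f = (I/R²)a = (2/3)M a.
Substituting: Mg sinθ = (1 + 0.6667)Ma, so a = g sinθ/(1 + 0.6667) = (9.81) sin 13.4° / 1.667 = 1.364 m/s².

a ≈ 1.36 m/s²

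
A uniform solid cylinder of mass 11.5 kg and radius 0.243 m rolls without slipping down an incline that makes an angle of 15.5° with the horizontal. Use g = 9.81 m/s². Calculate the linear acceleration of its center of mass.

Translation along the incline: Mg sinθ − f = Ma.
Rotation about the center: fR = Iα with I = ½MR². No-slip gives a = αR, so f = (I/R²)a = (1/2)M a.
Substituting: Mg sinθ = (1 + 0.5000)Ma, so a = g sinθ/(1 + 0.5000) = (9.81) sin 15.5° / 1.500 = 1.748 m/s².

a ≈ 1.75 m/s²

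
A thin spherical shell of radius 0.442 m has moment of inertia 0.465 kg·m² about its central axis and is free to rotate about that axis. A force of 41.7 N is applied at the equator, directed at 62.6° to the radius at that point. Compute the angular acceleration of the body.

Only the tangential component produces torque: τ = F R sinθ = (41.7)(0.442) sin 62.6° = 16.36 N·m.
Newton's second law for rotation, τ = Iα, gives α = τ/I = 16.36/0.4650 = 35.19 rad/s².

α ≈ 35.2 rad/s²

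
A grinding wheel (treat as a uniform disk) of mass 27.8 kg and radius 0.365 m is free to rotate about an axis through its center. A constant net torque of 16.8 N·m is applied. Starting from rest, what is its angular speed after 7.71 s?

ω ≈ 69.9 rad/s

I = ½MR² = (1/2)(27.8)(0.365)² = 1.852 kg·m².
α = τ/I = 16.8/1.852 = 9.072 rad/s².
ω = ω₀ + αt = 0 + (9.072)(7.71) = 69.95 rad/s.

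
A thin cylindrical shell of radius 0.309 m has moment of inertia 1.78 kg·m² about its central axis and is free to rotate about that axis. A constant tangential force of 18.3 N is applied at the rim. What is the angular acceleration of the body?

τ = F R = (18.3)(0.309) = 5.655 N·m.
From τ = Iα: α = 5.655/1.780 = 3.177 rad/s².

α ≈ 3.18 rad/s²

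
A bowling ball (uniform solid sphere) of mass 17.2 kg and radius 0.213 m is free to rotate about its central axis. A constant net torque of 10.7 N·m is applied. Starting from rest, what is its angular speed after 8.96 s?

ω ≈ 307 rad/s

I = (2/5)MR² = (2/5)(17.2)(0.213)² = 0.3121 kg·m².
α = τ/I = 10.7/0.3121 = 34.28 rad/s².
ω = ω₀ + αt = 0 + (34.28)(8.96) = 307.1 rad/s.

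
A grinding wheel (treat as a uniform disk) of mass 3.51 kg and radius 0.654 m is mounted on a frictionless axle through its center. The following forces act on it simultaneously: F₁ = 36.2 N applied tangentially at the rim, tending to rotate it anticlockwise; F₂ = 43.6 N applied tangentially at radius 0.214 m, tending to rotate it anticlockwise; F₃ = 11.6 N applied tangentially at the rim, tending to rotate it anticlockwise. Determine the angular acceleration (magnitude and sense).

α ≈ 54.1 rad/s², anticlockwise

I = ½MR² = (1/2)(3.51)(0.654)² = 0.7506 kg·m².
Taking anticlockwise as positive: τ₁ = +(36.2)(0.654) = +23.67 N·m; τ₂ = +(43.6)(0.214) = +9.330 N·m; τ₃ = +(11.6)(0.654) = +7.586 N·m.
Net torque τ = 40.59 N·m.
α = τ/I = 40.59/0.7506 = 54.08 rad/s².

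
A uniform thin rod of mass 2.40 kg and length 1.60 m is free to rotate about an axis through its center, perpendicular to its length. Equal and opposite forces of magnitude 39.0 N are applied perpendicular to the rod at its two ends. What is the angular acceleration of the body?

α ≈ 122 rad/s²

I = (1/12)ML² = (1/12)(2.40)(1.60)² = 0.5120 kg·m².
The couple gives τ = F·(L/2) + F·(L/2) = F L = (39.0)(1.60) = 62.40 N·m.
Newton's second law for rotation, τ = Iα, gives α = τ/I = 62.40/0.5120 = 121.9 rad/s².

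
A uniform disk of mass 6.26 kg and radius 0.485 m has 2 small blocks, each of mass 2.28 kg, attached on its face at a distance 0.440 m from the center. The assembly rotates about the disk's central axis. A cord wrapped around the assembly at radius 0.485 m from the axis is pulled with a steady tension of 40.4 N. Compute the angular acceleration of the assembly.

I_disk = ½MR² = ½(6.26)(0.485)² = 0.7363 kg·m².
I_blocks = 2·m·r² = 2(2.28)(0.440)² = 0.8828 kg·m².
Total I = 1.619 kg·m².
τ = F r = (40.4)(0.485) = 19.59 N·m.
α = τ/I = 19.59/1.619 = 12.10 rad/s².

α ≈ 12.1 rad/s²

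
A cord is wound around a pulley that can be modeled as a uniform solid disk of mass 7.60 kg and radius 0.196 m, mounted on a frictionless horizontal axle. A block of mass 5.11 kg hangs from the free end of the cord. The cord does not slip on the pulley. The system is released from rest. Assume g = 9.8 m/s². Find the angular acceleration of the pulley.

α ≈ 28.7 rad/s²

I = ½MR² = (1/2)(7.60)(0.196)² = 0.1460 kg·m².
Block: mg − T = ma. Pulley: TR = Iα. No-slip: a = αR, so T = (I/R²)a = 3.800·a.
Then mg = (m + 3.800)a, so a = (5.11)(9.8)/(5.11 + 3.800) = 5.620 m/s².
α = a/R = 5.620/0.196 = 28.68 rad/s².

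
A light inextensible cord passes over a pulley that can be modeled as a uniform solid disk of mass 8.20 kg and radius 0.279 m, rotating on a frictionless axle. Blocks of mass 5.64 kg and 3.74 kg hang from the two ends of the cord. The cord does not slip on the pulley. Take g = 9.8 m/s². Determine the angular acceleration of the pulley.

I = ½MR² = (1/2)(8.20)(0.279)² = 0.3191 kg·m².
Heavier block: m₁g − T₁ = m₁a. Lighter block: T₂ − m₂g = m₂a.
Pulley: (T₁ − T₂)R = Iα = I(a/R), so T₁ − T₂ = (I/R²)a = (1/2)M_p a = 4.100·a.
Adding the three: (m₁ − m₂)g = (m₁ + m₂ + 4.100)a, so a = (5.64 − 3.74)(9.8)/(5.64 + 3.74 + 4.100) = 1.381 m/s².
α = a/R = 1.381/0.279 = 4.951 rad/s².

α ≈ 4.95 rad/s²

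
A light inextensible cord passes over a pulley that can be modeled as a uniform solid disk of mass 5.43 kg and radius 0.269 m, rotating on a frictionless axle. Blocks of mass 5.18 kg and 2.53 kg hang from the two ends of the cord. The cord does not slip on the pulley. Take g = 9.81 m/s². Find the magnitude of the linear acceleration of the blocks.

I = ½MR² = (1/2)(5.43)(0.269)² = 0.1965 kg·m².
Heavier block: m₁g − T₁ = m₁a. Lighter block: T₂ − m₂g = m₂a.
Pulley: (T₁ − T₂)R = Iα = I(a/R), so T₁ − T₂ = (I/R²)a = (1/2)M_p a = 2.715·a.
Adding the three: (m₁ − m₂)g = (m₁ + m₂ + 2.715)a, so a = (5.18 − 2.53)(9.81)/(5.18 + 2.53 + 2.715) = 2.494 m/s².

a ≈ 2.49 m/s²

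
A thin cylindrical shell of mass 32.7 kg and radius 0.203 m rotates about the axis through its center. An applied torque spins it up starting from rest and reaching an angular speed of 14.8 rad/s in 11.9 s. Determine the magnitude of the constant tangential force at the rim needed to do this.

F ≈ 8.26 N

I = MR² = (32.7)(0.203)² = 1.348 kg·m².
α = Δω/Δt = (14.8 − 0)/11.9 = 1.244 rad/s².
The required torque is τ = Iα = (1.348)(1.244) = 1.676 N·m.
A tangential force at the rim gives τ = FR, so F = τ/R = 1.676/0.203 = 8.256 N.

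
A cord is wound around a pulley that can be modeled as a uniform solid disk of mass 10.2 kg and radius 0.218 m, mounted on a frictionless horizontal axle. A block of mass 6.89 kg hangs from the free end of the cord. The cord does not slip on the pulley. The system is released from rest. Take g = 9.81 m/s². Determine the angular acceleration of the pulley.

I = ½MR² = (1/2)(10.2)(0.218)² = 0.2424 kg·m².
Block: mg − T = ma. Pulley: TR = Iα. No-slip: a = αR, so T = (I/R²)a = 5.100·a.
Then mg = (m + 5.100)a, so a = (6.89)(9.81)/(6.89 + 5.100) = 5.637 m/s².
α = a/R = 5.637/0.218 = 25.86 rad/s².

α ≈ 25.9 rad/s²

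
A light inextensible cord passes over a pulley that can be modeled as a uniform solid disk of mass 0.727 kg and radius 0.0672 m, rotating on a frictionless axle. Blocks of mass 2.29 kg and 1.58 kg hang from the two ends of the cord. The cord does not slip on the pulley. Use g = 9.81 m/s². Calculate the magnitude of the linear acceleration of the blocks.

a ≈ 1.65 m/s²

I = ½MR² = (1/2)(0.727)(0.0672)² = 0.001642 kg·m².
Heavier block: m₁g − T₁ = m₁a. Lighter block: T₂ − m₂g = m₂a.
Pulley: (T₁ − T₂)R = Iα = I(a/R), so T₁ − T₂ = (I/R²)a = (1/2)M_p a = 0.3635·a.
Adding the three: (m₁ − m₂)g = (m₁ + m₂ + 0.3635)a, so a = (2.29 − 1.58)(9.81)/(2.29 + 1.58 + 0.3635) = 1.645 m/s².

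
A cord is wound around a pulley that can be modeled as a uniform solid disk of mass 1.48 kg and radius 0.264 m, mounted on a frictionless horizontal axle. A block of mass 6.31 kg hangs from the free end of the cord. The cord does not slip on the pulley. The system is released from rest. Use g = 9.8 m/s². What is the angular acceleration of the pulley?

α ≈ 33.2 rad/s²

I = ½MR² = (1/2)(1.48)(0.264)² = 0.05158 kg·m².
Block: mg − T = ma. Pulley: TR = Iα. No-slip: a = αR, so T = (I/R²)a = 0.7400·a.
Then mg = (m + 0.7400)a, so a = (6.31)(9.8)/(6.31 + 0.7400) = 8.771 m/s².
α = a/R = 8.771/0.264 = 33.22 rad/s².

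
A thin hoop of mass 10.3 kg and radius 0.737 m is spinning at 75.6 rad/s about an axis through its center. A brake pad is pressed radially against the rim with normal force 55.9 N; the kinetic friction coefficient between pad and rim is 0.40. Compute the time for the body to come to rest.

t ≈ 25.7 s

I = MR² = (10.3)(0.737)² = 5.595 kg·m².
Friction force f = μN = (0.40)(55.9) = 22.36 N at the rim; torque magnitude τ = fR = 16.48 N·m, opposing ω.
|α| = τ/I = 16.48/5.595 = 2.946 rad/s² (deceleration).
0 = ω₀ − |α|t ⇒ t = ω₀/|α| = 75.6/2.946 = 25.67 s.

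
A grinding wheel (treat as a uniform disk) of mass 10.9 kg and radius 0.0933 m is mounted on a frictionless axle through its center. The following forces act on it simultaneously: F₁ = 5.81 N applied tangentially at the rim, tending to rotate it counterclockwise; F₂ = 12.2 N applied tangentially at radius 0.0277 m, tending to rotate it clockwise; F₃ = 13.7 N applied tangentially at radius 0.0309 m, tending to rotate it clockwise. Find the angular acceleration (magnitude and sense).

I = ½MR² = (1/2)(10.9)(0.0933)² = 0.04744 kg·m².
Taking counterclockwise as positive: τ₁ = +(5.81)(0.0933) = +0.5421 N·m; τ₂ = −(12.2)(0.0277) = −0.3379 N·m; τ₃ = −(13.7)(0.0309) = −0.4233 N·m.
Net torque τ = -0.2192 N·m.
α = τ/I = -0.2192/0.04744 = -4.620 rad/s².

α ≈ 4.62 rad/s², clockwise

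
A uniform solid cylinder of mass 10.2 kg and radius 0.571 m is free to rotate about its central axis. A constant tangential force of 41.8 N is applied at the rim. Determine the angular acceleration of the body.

I = ½MR² = (1/2)(10.2)(0.571)² = 1.663 kg·m².
τ = F R = (41.8)(0.571) = 23.87 N·m.
From τ = Iα: α = 23.87/1.663 = 14.35 rad/s².

α ≈ 14.4 rad/s²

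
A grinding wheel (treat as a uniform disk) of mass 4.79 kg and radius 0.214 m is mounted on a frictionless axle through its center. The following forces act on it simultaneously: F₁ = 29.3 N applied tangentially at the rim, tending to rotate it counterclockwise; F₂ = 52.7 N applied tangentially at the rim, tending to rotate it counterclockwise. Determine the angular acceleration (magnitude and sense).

α ≈ 160 rad/s², counterclockwise

I = ½MR² = (1/2)(4.79)(0.214)² = 0.1097 kg·m².
Taking counterclockwise as positive: τ₁ = +(29.3)(0.214) = +6.270 N·m; τ₂ = +(52.7)(0.214) = +11.28 N·m.
Net torque τ = 17.55 N·m.
α = τ/I = 17.55/0.1097 = 160.0 rad/s².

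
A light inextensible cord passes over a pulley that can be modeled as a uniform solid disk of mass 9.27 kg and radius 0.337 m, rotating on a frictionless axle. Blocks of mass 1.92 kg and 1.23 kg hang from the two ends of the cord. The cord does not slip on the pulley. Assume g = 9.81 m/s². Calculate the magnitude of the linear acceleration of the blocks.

a ≈ 0.869 m/s²

I = ½MR² = (1/2)(9.27)(0.337)² = 0.5264 kg·m².
Heavier block: m₁g − T₁ = m₁a. Lighter block: T₂ − m₂g = m₂a.
Pulley: (T₁ − T₂)R = Iα = I(a/R), so T₁ − T₂ = (I/R²)a = (1/2)M_p a = 4.635·a.
Adding the three: (m₁ − m₂)g = (m₁ + m₂ + 4.635)a, so a = (1.92 − 1.23)(9.81)/(1.92 + 1.23 + 4.635) = 0.8695 m/s².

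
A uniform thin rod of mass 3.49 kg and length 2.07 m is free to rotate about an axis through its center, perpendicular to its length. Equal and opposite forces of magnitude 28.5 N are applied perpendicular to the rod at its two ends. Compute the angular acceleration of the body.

α ≈ 47.3 rad/s²

I = (1/12)ML² = (1/12)(3.49)(2.07)² = 1.246 kg·m².
The couple gives τ = F·(L/2) + F·(L/2) = F L = (28.5)(2.07) = 58.99 N·m.
Newton's second law for rotation, τ = Iα, gives α = τ/I = 58.99/1.246 = 47.34 rad/s².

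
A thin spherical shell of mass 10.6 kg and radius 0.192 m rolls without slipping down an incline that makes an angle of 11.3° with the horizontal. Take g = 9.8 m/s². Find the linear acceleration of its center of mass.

Translation along the incline: Mg sinθ − f = Ma.
Rotation about the center: fR = Iα with I = (2/3)MR². No-slip gives a = αR, so f = (I/R²)a = (2/3)M a.
Substituting: Mg sinθ = (1 + 0.6667)Ma, so a = g sinθ/(1 + 0.6667) = (9.8) sin 11.3° / 1.667 = 1.152 m/s².

a ≈ 1.15 m/s²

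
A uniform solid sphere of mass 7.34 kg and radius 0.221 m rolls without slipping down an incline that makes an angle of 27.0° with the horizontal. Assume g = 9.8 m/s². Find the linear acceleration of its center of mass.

a ≈ 3.18 m/s²

Translation along the incline: Mg sinθ − f = Ma.
Rotation about the center: fR = Iα with I = (2/5)MR². No-slip gives a = αR, so f = (I/R²)a = (2/5)M a.
Substituting: Mg sinθ = (1 + 0.4000)Ma, so a = g sinθ/(1 + 0.4000) = (9.8) sin 27.0° / 1.400 = 3.178 m/s².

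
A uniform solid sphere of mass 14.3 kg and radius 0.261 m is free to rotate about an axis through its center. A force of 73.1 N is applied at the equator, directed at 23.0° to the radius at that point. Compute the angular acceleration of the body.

α ≈ 19.1 rad/s²

I = (2/5)MR² = (2/5)(14.3)(0.261)² = 0.3897 kg·m².
Only the tangential component produces torque: τ = F R sinθ = (73.1)(0.261) sin 23.0° = 7.455 N·m.
Newton's second law for rotation, τ = Iα, gives α = τ/I = 7.455/0.3897 = 19.13 rad/s².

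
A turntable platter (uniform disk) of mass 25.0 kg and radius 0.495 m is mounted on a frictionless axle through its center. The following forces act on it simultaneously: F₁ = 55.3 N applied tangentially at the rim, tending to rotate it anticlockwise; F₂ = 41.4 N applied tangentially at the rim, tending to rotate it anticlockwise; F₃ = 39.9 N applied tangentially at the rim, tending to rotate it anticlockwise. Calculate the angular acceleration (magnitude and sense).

I = ½MR² = (1/2)(25.0)(0.495)² = 3.063 kg·m².
Taking anticlockwise as positive: τ₁ = +(55.3)(0.495) = +27.37 N·m; τ₂ = +(41.4)(0.495) = +20.49 N·m; τ₃ = +(39.9)(0.495) = +19.75 N·m.
Net torque τ = 67.62 N·m.
α = τ/I = 67.62/3.063 = 22.08 rad/s².

α ≈ 22.1 rad/s², anticlockwise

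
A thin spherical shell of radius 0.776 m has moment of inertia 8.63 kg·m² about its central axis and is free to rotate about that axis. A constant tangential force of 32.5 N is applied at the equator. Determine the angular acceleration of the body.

τ = F R = (32.5)(0.776) = 25.22 N·m.
Newton's second law for rotation, τ = Iα, gives α = τ/I = 25.22/8.630 = 2.922 rad/s².

α ≈ 2.92 rad/s²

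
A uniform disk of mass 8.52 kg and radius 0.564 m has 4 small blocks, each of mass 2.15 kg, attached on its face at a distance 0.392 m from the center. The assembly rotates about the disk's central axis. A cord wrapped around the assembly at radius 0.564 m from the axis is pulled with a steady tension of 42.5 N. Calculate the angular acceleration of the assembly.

I_disk = ½MR² = ½(8.52)(0.564)² = 1.355 kg·m².
I_blocks = 4·m·r² = 4(2.15)(0.392)² = 1.322 kg·m².
Total I = 2.677 kg·m².
τ = F r = (42.5)(0.564) = 23.97 N·m.
α = τ/I = 23.97/2.677 = 8.955 rad/s².

α ≈ 8.96 rad/s²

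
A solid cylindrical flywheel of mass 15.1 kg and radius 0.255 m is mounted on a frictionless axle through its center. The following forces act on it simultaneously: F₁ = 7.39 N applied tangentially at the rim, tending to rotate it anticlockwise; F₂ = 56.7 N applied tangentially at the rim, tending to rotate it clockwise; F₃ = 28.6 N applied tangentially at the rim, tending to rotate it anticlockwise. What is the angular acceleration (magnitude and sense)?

I = ½MR² = (1/2)(15.1)(0.255)² = 0.4909 kg·m².
Taking anticlockwise as positive: τ₁ = +(7.39)(0.255) = +1.884 N·m; τ₂ = −(56.7)(0.255) = −14.46 N·m; τ₃ = +(28.6)(0.255) = +7.293 N·m.
Net torque τ = -5.281 N·m.
α = τ/I = -5.281/0.4909 = -10.76 rad/s².

α ≈ 10.8 rad/s², clockwise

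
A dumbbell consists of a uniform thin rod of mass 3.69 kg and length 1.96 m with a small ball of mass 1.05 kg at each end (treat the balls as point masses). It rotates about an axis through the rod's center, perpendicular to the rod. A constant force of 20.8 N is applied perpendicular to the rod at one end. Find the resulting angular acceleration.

α ≈ 6.37 rad/s²

I_rod = (1/12)ML² = (1/12)(3.69)(1.96)² = 1.181 kg·m².
I_balls = 2·m·(L/2)² = 2(1.05)(0.9800)² = 2.017 kg·m².
Total I = 3.198 kg·m².
τ = F·(L/2) = (20.8)(0.980) = 20.38 N·m.
α = τ/I = 20.38/3.198 = 6.374 rad/s².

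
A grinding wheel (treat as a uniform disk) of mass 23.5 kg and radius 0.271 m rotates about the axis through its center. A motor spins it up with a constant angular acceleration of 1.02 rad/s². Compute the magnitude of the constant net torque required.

τ ≈ 0.880 N·m

I = ½MR² = (1/2)(23.5)(0.271)² = 0.8629 kg·m².
τ = Iα = (0.8629)(1.020) = 0.8802 N·m.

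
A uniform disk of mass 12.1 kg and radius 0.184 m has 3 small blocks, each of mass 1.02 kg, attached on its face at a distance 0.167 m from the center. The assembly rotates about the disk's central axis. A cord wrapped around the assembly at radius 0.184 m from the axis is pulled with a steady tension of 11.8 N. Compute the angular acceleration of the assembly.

α ≈ 7.48 rad/s²

I_disk = ½MR² = ½(12.1)(0.184)² = 0.2048 kg·m².
I_blocks = 3·m·r² = 3(1.02)(0.167)² = 0.08534 kg·m².
Total I = 0.2902 kg·m².
τ = F r = (11.8)(0.184) = 2.171 N·m.
α = τ/I = 2.171/0.2902 = 7.483 rad/s².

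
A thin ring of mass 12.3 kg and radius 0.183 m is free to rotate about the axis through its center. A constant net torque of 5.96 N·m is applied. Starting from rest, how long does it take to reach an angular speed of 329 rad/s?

t ≈ 22.7 s

I = MR² = (12.3)(0.183)² = 0.4119 kg·m².
α = τ/I = 5.96/0.4119 = 14.47 rad/s².
ω = αt ⇒ t = ω/α = 329/14.47 = 22.74 s.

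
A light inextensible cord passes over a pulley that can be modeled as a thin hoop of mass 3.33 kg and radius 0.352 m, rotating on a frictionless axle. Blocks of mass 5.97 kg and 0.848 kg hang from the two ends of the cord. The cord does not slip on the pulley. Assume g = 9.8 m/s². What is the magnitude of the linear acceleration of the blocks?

a ≈ 4.95 m/s²

I = MR² = (3.33)(0.352)² = 0.4126 kg·m².
Heavier block: m₁g − T₁ = m₁a. Lighter block: T₂ − m₂g = m₂a.
Pulley: (T₁ − T₂)R = Iα = I(a/R), so T₁ − T₂ = (I/R²)a = 1·M_p a = 3.330·a.
Adding the three: (m₁ − m₂)g = (m₁ + m₂ + 3.330)a, so a = (5.97 − 0.848)(9.8)/(5.97 + 0.848 + 3.330) = 4.946 m/s².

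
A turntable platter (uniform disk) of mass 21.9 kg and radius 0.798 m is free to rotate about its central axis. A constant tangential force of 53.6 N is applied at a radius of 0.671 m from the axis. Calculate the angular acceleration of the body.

α ≈ 5.16 rad/s²

I = ½MR² = (1/2)(21.9)(0.798)² = 6.973 kg·m².
τ = F·r = (53.6)(0.671) = 35.97 N·m.
Newton's second law for rotation, τ = Iα, gives α = τ/I = 35.97/6.973 = 5.158 rad/s².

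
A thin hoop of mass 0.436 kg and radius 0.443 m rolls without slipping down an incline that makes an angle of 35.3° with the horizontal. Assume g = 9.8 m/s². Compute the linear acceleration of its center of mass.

a ≈ 2.83 m/s²

Translation along the incline: Mg sinθ − f = Ma.
Rotation about the center: fR = Iα with I = MR². No-slip gives a = αR, so f = (I/R²)a = M a.
Substituting: Mg sinθ = (1 + 1.000)Ma, so a = g sinθ/(1 + 1.000) = (9.8) sin 35.3° / 2.000 = 2.832 m/s².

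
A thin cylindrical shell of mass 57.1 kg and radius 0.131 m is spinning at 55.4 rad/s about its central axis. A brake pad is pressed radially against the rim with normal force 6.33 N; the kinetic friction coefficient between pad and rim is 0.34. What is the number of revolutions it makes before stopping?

I = MR² = (57.1)(0.131)² = 0.9799 kg·m².
Friction force f = μN = (0.34)(6.33) = 2.152 N at the rim; torque magnitude τ = fR = 0.2819 N·m, opposing ω.
|α| = τ/I = 0.2819/0.9799 = 0.2877 rad/s² (deceleration).
ω² = ω₀² − 2|α|θ with ω = 0 ⇒ θ = ω₀²/(2|α|) = 5334 rad = 848.9 rev.

≈ 849 revolutions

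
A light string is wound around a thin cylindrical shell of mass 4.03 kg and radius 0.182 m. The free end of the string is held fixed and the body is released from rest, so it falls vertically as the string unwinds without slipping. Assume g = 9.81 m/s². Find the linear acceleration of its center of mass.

Translation: Mg − T = Ma. Rotation about the center: TR = Iα with I = MR².
With a = αR: T = (I/R²)a = M a, so Mg = (1 + 1.000)Ma.
a = g/(1 + 1.000) = 9.81/2.000 = 4.905 m/s².

a ≈ 4.91 m/s²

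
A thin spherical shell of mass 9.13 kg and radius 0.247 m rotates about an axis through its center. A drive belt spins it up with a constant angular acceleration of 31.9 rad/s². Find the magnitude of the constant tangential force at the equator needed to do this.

F ≈ 48.0 N

I = (2/3)MR² = (2/3)(9.13)(0.247)² = 0.3713 kg·m².
The required torque is τ = Iα = (0.3713)(31.90) = 11.85 N·m.
A tangential force at the equator gives τ = FR, so F = τ/R = 11.85/0.247 = 47.96 N.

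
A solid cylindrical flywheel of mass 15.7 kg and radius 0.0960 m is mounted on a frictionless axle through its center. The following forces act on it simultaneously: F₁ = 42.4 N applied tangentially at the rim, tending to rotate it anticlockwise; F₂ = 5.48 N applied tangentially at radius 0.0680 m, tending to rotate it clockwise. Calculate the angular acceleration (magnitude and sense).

I = ½MR² = (1/2)(15.7)(0.0960)² = 0.07235 kg·m².
Taking anticlockwise as positive: τ₁ = +(42.4)(0.0960) = +4.070 N·m; τ₂ = −(5.48)(0.0680) = −0.3726 N·m.
Net torque τ = 3.698 N·m.
α = τ/I = 3.698/0.07235 = 51.11 rad/s².

α ≈ 51.1 rad/s², anticlockwise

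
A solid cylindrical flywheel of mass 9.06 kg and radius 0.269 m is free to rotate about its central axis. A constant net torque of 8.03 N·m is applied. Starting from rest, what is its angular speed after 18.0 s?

ω ≈ 441 rad/s

I = ½MR² = (1/2)(9.06)(0.269)² = 0.3278 kg·m².
α = τ/I = 8.03/0.3278 = 24.50 rad/s².
ω = ω₀ + αt = 0 + (24.50)(18.0) = 440.9 rad/s.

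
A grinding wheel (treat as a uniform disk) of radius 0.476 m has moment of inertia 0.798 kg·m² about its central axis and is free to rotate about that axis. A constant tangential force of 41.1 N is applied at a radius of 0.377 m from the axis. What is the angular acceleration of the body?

τ = F·r = (41.1)(0.377) = 15.49 N·m.
From τ = Iα: α = 15.49/0.7980 = 19.42 rad/s².

α ≈ 19.4 rad/s²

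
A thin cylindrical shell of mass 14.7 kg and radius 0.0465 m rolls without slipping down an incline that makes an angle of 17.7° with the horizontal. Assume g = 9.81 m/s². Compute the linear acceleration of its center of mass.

Translation along the incline: Mg sinθ − f = Ma.
Rotation about the center: fR = Iα with I = MR². No-slip gives a = αR, so f = (I/R²)a = M a.
Substituting: Mg sinθ = (1 + 1.000)Ma, so a = g sinθ/(1 + 1.000) = (9.81) sin 17.7° / 2.000 = 1.491 m/s².

a ≈ 1.49 m/s²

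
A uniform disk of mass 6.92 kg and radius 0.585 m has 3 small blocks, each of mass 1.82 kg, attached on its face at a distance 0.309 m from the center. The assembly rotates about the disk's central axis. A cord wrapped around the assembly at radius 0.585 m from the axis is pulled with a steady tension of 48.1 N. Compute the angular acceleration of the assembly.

I_disk = ½MR² = ½(6.92)(0.585)² = 1.184 kg·m².
I_blocks = 3·m·r² = 3(1.82)(0.309)² = 0.5213 kg·m².
Total I = 1.705 kg·m².
τ = F r = (48.1)(0.585) = 28.14 N·m.
α = τ/I = 28.14/1.705 = 16.50 rad/s².

α ≈ 16.5 rad/s²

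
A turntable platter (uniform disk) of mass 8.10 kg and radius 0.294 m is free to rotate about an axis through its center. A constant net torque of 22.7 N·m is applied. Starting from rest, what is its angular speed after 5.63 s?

I = ½MR² = (1/2)(8.10)(0.294)² = 0.3501 kg·m².
α = τ/I = 22.7/0.3501 = 64.84 rad/s².
ω = ω₀ + αt = 0 + (64.84)(5.63) = 365.1 rad/s.

ω ≈ 365 rad/s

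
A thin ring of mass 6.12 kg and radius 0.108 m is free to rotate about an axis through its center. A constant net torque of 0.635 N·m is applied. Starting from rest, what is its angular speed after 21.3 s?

ω ≈ 189 rad/s

I = MR² = (6.12)(0.108)² = 0.07138 kg·m².
α = τ/I = 0.635/0.07138 = 8.896 rad/s².
ω = ω₀ + αt = 0 + (8.896)(21.3) = 189.5 rad/s.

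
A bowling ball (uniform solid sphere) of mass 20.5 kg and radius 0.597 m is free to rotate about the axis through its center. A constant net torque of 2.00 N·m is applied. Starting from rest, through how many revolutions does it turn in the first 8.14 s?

I = (2/5)MR² = (2/5)(20.5)(0.597)² = 2.923 kg·m².
α = τ/I = 2.00/2.923 = 0.6843 rad/s².
θ = ½αt² = ½(0.6843)(8.14)² = 22.67 rad.
Revolutions = θ/(2π) = 3.608.

≈ 3.61 revolutions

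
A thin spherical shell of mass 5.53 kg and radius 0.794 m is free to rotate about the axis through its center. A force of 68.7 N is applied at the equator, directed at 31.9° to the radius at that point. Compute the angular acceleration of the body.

α ≈ 12.4 rad/s²

I = (2/3)MR² = (2/3)(5.53)(0.794)² = 2.324 kg·m².
Only the tangential component produces torque: τ = F R sinθ = (68.7)(0.794) sin 31.9° = 28.83 N·m.
From τ = Iα: α = 28.83/2.324 = 12.40 rad/s².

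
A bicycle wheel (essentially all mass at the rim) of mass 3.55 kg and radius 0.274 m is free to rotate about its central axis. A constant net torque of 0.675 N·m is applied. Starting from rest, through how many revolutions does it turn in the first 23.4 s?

I = MR² = (3.55)(0.274)² = 0.2665 kg·m².
α = τ/I = 0.675/0.2665 = 2.533 rad/s².
θ = ½αt² = ½(2.533)(23.4)² = 693.4 rad.
Revolutions = θ/(2π) = 110.4.

≈ 110 revolutions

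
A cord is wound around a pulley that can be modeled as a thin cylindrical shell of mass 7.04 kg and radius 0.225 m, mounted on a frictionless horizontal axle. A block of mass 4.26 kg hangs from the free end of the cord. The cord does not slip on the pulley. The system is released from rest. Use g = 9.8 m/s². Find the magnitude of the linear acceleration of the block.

I = MR² = (7.04)(0.225)² = 0.3564 kg·m².
Block: mg − T = ma. Pulley: TR = Iα. No-slip: a = αR, so T = (I/R²)a = 7.040·a.
Then mg = (m + 7.040)a, so a = (4.26)(9.8)/(4.26 + 7.040) = 3.695 m/s².

a ≈ 3.69 m/s²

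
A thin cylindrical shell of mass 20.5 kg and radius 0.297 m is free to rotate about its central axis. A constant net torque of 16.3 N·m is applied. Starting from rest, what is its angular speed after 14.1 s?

ω ≈ 127 rad/s

I = MR² = (20.5)(0.297)² = 1.808 kg·m².
α = τ/I = 16.3/1.808 = 9.014 rad/s².
ω = ω₀ + αt = 0 + (9.014)(14.1) = 127.1 rad/s.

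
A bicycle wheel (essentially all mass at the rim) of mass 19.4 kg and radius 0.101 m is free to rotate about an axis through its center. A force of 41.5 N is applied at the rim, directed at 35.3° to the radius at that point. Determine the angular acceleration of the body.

I = MR² = (19.4)(0.101)² = 0.1979 kg·m².
Only the tangential component produces torque: τ = F R sinθ = (41.5)(0.101) sin 35.3° = 2.422 N·m.
From τ = Iα: α = 2.422/0.1979 = 12.24 rad/s².

α ≈ 12.2 rad/s²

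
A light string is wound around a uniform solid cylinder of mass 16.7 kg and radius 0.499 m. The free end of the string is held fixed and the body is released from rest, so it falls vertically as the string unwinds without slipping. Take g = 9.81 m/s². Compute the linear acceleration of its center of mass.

a ≈ 6.54 m/s²

Translation: Mg − T = Ma. Rotation about the center: TR = Iα with I = ½MR².
With a = αR: T = (I/R²)a = (1/2)M a, so Mg = (1 + 0.5000)Ma.
a = g/(1 + 0.5000) = 9.81/1.500 = 6.540 m/s².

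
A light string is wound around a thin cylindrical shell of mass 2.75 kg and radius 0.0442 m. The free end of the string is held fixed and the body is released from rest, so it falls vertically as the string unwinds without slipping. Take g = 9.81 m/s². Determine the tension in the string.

Translation: Mg − T = Ma. Rotation about the center: TR = Iα with I = MR².
With a = αR: T = (I/R²)a = M a, so Mg = (1 + 1.000)Ma.
a = g/(1 + 1.000) = 9.81/2.000 = 4.905 m/s².
T = 1.000·M·a = (1.000)(2.75)(4.905) = 13.49 N.

T ≈ 13.5 N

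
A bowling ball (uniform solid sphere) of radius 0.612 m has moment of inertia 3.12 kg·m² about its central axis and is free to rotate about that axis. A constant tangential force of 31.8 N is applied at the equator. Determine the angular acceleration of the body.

τ = F R = (31.8)(0.612) = 19.46 N·m.
From τ = Iα: α = 19.46/3.120 = 6.238 rad/s².

α ≈ 6.24 rad/s²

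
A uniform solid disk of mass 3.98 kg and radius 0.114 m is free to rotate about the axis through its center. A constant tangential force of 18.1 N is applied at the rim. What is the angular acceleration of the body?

α ≈ 79.8 rad/s²

I = ½MR² = (1/2)(3.98)(0.114)² = 0.02586 kg·m².
τ = F R = (18.1)(0.114) = 2.063 N·m.
Newton's second law for rotation, τ = Iα, gives α = τ/I = 2.063/0.02586 = 79.78 rad/s².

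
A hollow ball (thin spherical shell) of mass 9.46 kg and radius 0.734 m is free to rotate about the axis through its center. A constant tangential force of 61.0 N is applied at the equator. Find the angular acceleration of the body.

I = (2/3)MR² = (2/3)(9.46)(0.734)² = 3.398 kg·m².
τ = F R = (61.0)(0.734) = 44.77 N·m.
Newton's second law for rotation, τ = Iα, gives α = τ/I = 44.77/3.398 = 13.18 rad/s².

α ≈ 13.2 rad/s²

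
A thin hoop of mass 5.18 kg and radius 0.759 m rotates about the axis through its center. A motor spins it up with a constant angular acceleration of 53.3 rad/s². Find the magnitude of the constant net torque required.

τ ≈ 159 N·m

I = MR² = (5.18)(0.759)² = 2.984 kg·m².
τ = Iα = (2.984)(53.30) = 159.1 N·m.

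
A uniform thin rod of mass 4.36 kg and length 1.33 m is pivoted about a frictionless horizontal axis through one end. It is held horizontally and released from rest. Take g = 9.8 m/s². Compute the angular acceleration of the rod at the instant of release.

α ≈ 11.1 rad/s²

About the pivot, I = (1/3)ML² = (1/3)(4.36)(1.33)² = 2.571 kg·m².
The weight acts at the center, a distance L/2 = 0.6650 m from the pivot; τ = Mg(L/2) = 28.41 N·m.
α = τ/I = 28.41/2.571 = 11.05 rad/s².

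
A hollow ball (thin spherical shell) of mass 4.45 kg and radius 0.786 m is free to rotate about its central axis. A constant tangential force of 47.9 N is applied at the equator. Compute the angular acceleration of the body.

α ≈ 20.5 rad/s²

I = (2/3)MR² = (2/3)(4.45)(0.786)² = 1.833 kg·m².
τ = F R = (47.9)(0.786) = 37.65 N·m.
From τ = Iα: α = 37.65/1.833 = 20.54 rad/s².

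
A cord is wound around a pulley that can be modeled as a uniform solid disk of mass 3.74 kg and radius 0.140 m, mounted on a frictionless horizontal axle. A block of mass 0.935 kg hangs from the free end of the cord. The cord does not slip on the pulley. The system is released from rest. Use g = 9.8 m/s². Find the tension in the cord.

I = ½MR² = (1/2)(3.74)(0.140)² = 0.03665 kg·m².
Block: mg − T = ma. Pulley: TR = Iα. No-slip: a = αR, so T = (I/R²)a = 1.870·a.
Then mg = (m + 1.870)a, so a = (0.935)(9.8)/(0.935 + 1.870) = 3.267 m/s².
T = 1.870·a = 6.109 N.

T ≈ 6.11 N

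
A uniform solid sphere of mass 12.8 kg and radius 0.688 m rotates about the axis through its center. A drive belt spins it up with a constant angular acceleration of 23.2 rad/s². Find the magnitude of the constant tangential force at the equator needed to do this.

F ≈ 81.7 N

I = (2/5)MR² = (2/5)(12.8)(0.688)² = 2.424 kg·m².
The required torque is τ = Iα = (2.424)(23.20) = 56.23 N·m.
A tangential force at the equator gives τ = FR, so F = τ/R = 56.23/0.688 = 81.72 N.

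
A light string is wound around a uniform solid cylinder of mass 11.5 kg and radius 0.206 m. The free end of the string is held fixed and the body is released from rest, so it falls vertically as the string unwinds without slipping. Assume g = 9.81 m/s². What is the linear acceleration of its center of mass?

Translation: Mg − T = Ma. Rotation about the center: TR = Iα with I = ½MR².
With a = αR: T = (I/R²)a = (1/2)M a, so Mg = (1 + 0.5000)Ma.
a = g/(1 + 0.5000) = 9.81/1.500 = 6.540 m/s².

a ≈ 6.54 m/s²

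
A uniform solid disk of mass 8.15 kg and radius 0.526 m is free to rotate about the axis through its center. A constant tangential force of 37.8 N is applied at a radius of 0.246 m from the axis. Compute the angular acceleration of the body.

I = ½MR² = (1/2)(8.15)(0.526)² = 1.127 kg·m².
τ = F·r = (37.8)(0.246) = 9.299 N·m.
Newton's second law for rotation, τ = Iα, gives α = τ/I = 9.299/1.127 = 8.248 rad/s².

α ≈ 8.25 rad/s²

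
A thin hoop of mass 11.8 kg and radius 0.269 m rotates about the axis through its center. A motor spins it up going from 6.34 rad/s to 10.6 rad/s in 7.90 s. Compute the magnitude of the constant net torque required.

τ ≈ 0.460 N·m

I = MR² = (11.8)(0.269)² = 0.8539 kg·m².
α = Δω/Δt = (10.6 − 6.34)/7.90 = 0.5392 rad/s².
τ = Iα = (0.8539)(0.5392) = 0.4604 N·m.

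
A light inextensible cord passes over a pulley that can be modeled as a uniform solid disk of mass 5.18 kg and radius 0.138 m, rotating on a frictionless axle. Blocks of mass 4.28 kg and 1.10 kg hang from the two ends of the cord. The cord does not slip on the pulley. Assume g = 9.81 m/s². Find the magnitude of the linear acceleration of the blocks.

a ≈ 3.91 m/s²

I = ½MR² = (1/2)(5.18)(0.138)² = 0.04932 kg·m².
Heavier block: m₁g − T₁ = m₁a. Lighter block: T₂ − m₂g = m₂a.
Pulley: (T₁ − T₂)R = Iα = I(a/R), so T₁ − T₂ = (I/R²)a = (1/2)M_p a = 2.590·a.
Adding the three: (m₁ − m₂)g = (m₁ + m₂ + 2.590)a, so a = (4.28 − 1.10)(9.81)/(4.28 + 1.10 + 2.590) = 3.914 m/s².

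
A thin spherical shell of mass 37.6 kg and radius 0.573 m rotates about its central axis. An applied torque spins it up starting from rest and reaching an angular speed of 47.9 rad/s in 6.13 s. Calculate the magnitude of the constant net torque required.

τ ≈ 64.3 N·m

I = (2/3)MR² = (2/3)(37.6)(0.573)² = 8.230 kg·m².
α = Δω/Δt = (47.9 − 0)/6.13 = 7.814 rad/s².
τ = Iα = (8.230)(7.814) = 64.31 N·m.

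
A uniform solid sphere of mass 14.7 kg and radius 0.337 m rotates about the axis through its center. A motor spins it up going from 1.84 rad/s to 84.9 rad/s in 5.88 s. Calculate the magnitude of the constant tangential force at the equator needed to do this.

F ≈ 28.0 N

I = (2/5)MR² = (2/5)(14.7)(0.337)² = 0.6678 kg·m².
α = Δω/Δt = (84.9 − 1.84)/5.88 = 14.13 rad/s².
The required torque is τ = Iα = (0.6678)(14.13) = 9.433 N·m.
A tangential force at the equator gives τ = FR, so F = τ/R = 9.433/0.337 = 27.99 N.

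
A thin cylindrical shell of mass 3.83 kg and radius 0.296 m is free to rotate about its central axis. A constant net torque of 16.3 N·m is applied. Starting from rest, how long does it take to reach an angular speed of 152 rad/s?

I = MR² = (3.83)(0.296)² = 0.3356 kg·m².
α = τ/I = 16.3/0.3356 = 48.57 rad/s².
ω = αt ⇒ t = ω/α = 152/48.57 = 3.129 s.

t ≈ 3.13 s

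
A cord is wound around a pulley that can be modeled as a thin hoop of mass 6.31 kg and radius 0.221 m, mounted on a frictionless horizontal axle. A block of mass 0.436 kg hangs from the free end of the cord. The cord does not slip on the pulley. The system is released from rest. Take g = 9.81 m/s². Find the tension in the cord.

T ≈ 4.00 N

I = MR² = (6.31)(0.221)² = 0.3082 kg·m².
Block: mg − T = ma. Pulley: TR = Iα. No-slip: a = αR, so T = (I/R²)a = 6.310·a.
Then mg = (m + 6.310)a, so a = (0.436)(9.81)/(0.436 + 6.310) = 0.6340 m/s².
T = 6.310·a = 4.001 N.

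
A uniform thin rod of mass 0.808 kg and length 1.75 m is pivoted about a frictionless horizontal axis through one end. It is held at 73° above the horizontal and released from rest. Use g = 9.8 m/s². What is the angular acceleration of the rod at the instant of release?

α ≈ 2.46 rad/s²

About the pivot, I = (1/3)ML² = (1/3)(0.808)(1.75)² = 0.8248 kg·m².
The weight acts at the center, a distance L/2 = 0.8750 m from the pivot; τ = Mg(L/2) cos 73° = 2.026 N·m.
α = τ/I = 2.026/0.8248 = 2.456 rad/s².
(Equivalently α = (3g/(2L)) cos 73° = 2.456 rad/s².)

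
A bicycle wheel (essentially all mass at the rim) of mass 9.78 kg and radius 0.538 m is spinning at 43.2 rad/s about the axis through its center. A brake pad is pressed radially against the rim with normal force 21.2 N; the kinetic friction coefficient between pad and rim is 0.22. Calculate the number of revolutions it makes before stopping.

≈ 168 revolutions

I = MR² = (9.78)(0.538)² = 2.831 kg·m².
Friction force f = μN = (0.22)(21.2) = 4.664 N at the rim; torque magnitude τ = fR = 2.509 N·m, opposing ω.
|α| = τ/I = 2.509/2.831 = 0.8864 rad/s² (deceleration).
ω² = ω₀² − 2|α|θ with ω = 0 ⇒ θ = ω₀²/(2|α|) = 1053 rad = 167.5 rev.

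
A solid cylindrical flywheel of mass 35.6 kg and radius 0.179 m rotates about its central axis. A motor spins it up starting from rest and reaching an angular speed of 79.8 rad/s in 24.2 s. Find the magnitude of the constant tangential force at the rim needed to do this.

I = ½MR² = (1/2)(35.6)(0.179)² = 0.5703 kg·m².
α = Δω/Δt = (79.8 − 0)/24.2 = 3.298 rad/s².
The required torque is τ = Iα = (0.5703)(3.298) = 1.881 N·m.
A tangential force at the rim gives τ = FR, so F = τ/R = 1.881/0.179 = 10.51 N.

F ≈ 10.5 N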